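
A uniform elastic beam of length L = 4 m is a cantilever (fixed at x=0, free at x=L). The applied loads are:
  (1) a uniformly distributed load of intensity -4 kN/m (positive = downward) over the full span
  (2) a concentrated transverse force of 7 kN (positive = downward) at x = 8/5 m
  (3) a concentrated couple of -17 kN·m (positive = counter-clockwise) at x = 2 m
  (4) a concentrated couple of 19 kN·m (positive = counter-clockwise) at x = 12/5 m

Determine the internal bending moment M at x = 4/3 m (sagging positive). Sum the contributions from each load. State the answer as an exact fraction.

M(4/3) = 646/45 kN·m

Load 1 — uniform load w=-4 kN/m over full span:
  M_1 = -w(L-x)²/2 = -(-4)·(4-(4/3))²/2 = 128/9 kN·m
Load 2 — point force P=7 kN at a=8/5 m (b=L-a=12/5):
  M_2 = -P(a-x)  [x≤a] = -7·((8/5)-(4/3)) = -28/15 kN·m
Load 3 — applied couple M₀=-17 kN·m at a=2 m (b=L-a=2):
  M_3 = M₀  [x≤a] = (-17) = -17 kN·m
Load 4 — applied couple M₀=19 kN·m at a=12/5 m (b=L-a=8/5):
  M_4 = M₀  [x≤a] = 19 = 19 kN·m
Superposition: M = Σ M_i = 646/45 kN·m ≈ 14.355556 kN·m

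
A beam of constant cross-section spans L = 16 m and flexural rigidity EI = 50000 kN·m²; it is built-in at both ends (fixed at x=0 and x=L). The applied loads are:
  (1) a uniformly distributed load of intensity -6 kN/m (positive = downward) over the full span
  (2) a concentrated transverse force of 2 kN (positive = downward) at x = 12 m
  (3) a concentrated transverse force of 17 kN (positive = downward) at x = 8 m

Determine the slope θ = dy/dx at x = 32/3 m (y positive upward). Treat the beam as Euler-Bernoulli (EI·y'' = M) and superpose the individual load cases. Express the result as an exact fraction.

θ(32/3) = -151/84375 rad

Load 1 — uniform load w=-6 kN/m over full span:
  θ_1 = -wx(L-x)(L-2x)/(12EI) = -(-6)·(32/3)·(16-(32/3))·(16-2·(32/3))/(12·50000) = -256/84375 rad
Load 2 — point force P=2 kN at a=12 m (b=L-a=4):
  θ_2 = -Pb²x(2aL-(3a+b)x)/(2L³EI)  [x≤a] = -2·4²·(32/3)·(2·12·16-(3·12+4)·(32/3))/(2·16³·50000) = 1/28125 rad
Load 3 — point force P=17 kN at a=8 m (b=L-a=8):
  θ_3 = Pa²(L-x)(2bL-(3b+a)(L-x))/(2L³EI)  [x>a] = 17·8²·(16-(32/3))·(2·8·16-(3·8+8)·(16-(32/3)))/(2·16³·50000) = 34/28125 rad
Superposition: θ = Σ θ_i = -151/84375 rad ≈ -0.001790 rad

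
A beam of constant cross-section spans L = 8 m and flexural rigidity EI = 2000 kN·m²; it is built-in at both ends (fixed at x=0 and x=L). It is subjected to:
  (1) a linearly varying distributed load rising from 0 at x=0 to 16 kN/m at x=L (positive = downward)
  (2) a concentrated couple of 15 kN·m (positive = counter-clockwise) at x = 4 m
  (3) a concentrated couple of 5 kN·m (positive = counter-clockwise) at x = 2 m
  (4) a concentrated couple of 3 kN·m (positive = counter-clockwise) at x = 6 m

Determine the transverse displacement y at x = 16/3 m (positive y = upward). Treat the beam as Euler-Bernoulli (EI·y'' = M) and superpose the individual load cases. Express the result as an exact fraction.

y(16/3) = -121757/3645000 m

Load 1 — triangular load w₀=16 kN/m (0→w₀ over full span):
  y_1 = -w₀x²(L-x)²(x+2L)/(120LEI) = -16·(16/3)²·(8-(16/3))²·((16/3)+2·8)/(120·8·2000) = -16384/455625 m
Load 2 — applied couple M₀=15 kN·m at a=4 m (b=L-a=4):
  y_2 = (R_Ax³/6 - M_Ax²/2 - M₀(x-a)²/2)/EI  [x>a] with R_A=45/16, M_A=15/4 = ((45/16)·(16/3)³/6 - (15/4)·(16/3)²/2 - 15·((16/3)-4)²/2)/2000 = 1/450 m
Load 3 — applied couple M₀=5 kN·m at a=2 m (b=L-a=6):
  y_3 = (R_Ax³/6 - M_Ax²/2 - M₀(x-a)²/2)/EI  [x>a] with R_A=45/64, M_A=-15/16 = ((45/64)·(16/3)³/6 - (-15/16)·(16/3)²/2 - 5·((16/3)-2)²/2)/2000 = 1/600 m
Load 4 — applied couple M₀=3 kN·m at a=6 m (b=L-a=2):
  y_4 = (R_Ax³/6 - M_Ax²/2)/EI  [x≤a] with R_A=27/64, M_A=15/16 = ((27/64)·(16/3)³/6 - (15/16)·(16/3)²/2)/2000 = -1/750 m
Superposition: y = Σ y_i = -121757/3645000 m ≈ -0.033404 m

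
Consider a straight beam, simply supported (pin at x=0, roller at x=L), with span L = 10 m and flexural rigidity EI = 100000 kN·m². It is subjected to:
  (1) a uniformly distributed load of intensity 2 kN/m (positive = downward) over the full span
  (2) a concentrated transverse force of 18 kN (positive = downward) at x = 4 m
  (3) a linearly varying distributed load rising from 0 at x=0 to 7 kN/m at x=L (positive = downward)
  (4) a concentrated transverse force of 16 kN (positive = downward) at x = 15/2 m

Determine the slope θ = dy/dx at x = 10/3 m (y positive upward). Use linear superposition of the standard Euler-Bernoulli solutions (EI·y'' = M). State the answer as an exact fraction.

Load 1 — uniform load w=2 kN/m over full span:
  θ_1 = -w(L³-6Lx²+4x³)/(24EI) = -2·(10³-6·10·(10/3)²+4·(10/3)³)/(24·100000) = -13/32400 rad
Load 2 — point force P=18 kN at a=4 m (b=L-a=6):
  θ_2 = -Pb(L²-b²-3x²)/(6LEI)  [x≤a] = -18·6·(10²-6²-3·(10/3)²)/(6·10·100000) = -69/125000 rad
Load 3 — triangular load w₀=7 kN/m (0→w₀ over full span):
  θ_3 = -w₀(7L⁴-30L²x²+15x⁴)/(360LEI) = -7·(7·10⁴-30·10²·(10/3)²+15·(10/3)⁴)/(360·10·100000) = -91/121500 rad
Load 4 — point force P=16 kN at a=15/2 m (b=L-a=5/2):
  θ_4 = -Pb(L²-b²-3x²)/(6LEI)  [x≤a] = -16·(5/2)·(10²-(5/2)²-3·(10/3)²)/(6·10·100000) = -29/72000 rad
Superposition: θ = Σ θ_i = -511511/243000000 rad ≈ -0.002105 rad

θ(10/3) = -511511/243000000 rad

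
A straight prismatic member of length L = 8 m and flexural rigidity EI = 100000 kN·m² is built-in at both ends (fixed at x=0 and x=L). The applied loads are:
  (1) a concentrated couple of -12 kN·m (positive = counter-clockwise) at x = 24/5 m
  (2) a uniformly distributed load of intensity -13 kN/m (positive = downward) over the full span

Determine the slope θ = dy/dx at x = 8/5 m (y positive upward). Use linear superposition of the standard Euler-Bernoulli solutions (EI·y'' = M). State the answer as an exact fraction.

θ(8/5) = 1106/1953125 rad

Load 1 — applied couple M₀=-12 kN·m at a=24/5 m (b=L-a=16/5):
  θ_1 = (R_Ax²/2 - M_Ax)/EI  [x≤a] with R_A=-54/25, M_A=-96/25 = ((-54/25)·(8/5)²/2 - (-96/25)·(8/5))/100000 = 66/1953125 rad
Load 2 — uniform load w=-13 kN/m over full span:
  θ_2 = -wx(L-x)(L-2x)/(12EI) = -(-13)·(8/5)·(8-(8/5))·(8-2·(8/5))/(12·100000) = 208/390625 rad
Superposition: θ = Σ θ_i = 1106/1953125 rad ≈ 0.000566 rad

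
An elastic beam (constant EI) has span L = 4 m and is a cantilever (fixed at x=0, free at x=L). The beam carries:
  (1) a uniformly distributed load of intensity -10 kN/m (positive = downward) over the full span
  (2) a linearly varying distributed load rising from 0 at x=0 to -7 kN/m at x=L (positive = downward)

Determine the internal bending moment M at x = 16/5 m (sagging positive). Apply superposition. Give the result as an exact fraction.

Load 1 — uniform load w=-10 kN/m over full span:
  M_1 = -w(L-x)²/2 = -(-10)·(4-(16/5))²/2 = 16/5 kN·m
Load 2 — triangular load w₀=-7 kN/m (0→w₀ over full span):
  M_2 = w₀Lx/2 - w₀L²/3 - w₀x³/(6L) = (-7)·4·(16/5)/2 - (-7)·4²/3 - (-7)·(16/5)³/(6·4) = 784/375 kN·m
Superposition: M = Σ M_i = 1984/375 kN·m ≈ 5.290667 kN·m

M(16/5) = 1984/375 kN·m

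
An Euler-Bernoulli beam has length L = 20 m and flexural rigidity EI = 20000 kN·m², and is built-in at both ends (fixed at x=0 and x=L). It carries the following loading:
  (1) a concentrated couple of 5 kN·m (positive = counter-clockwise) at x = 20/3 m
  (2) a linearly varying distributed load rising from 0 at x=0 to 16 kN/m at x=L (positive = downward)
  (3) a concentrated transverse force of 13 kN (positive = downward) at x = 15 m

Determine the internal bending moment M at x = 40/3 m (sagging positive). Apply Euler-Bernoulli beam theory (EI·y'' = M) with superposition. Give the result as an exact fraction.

Load 1 — applied couple M₀=5 kN·m at a=20/3 m (b=L-a=40/3):
  M_1 = R_Ax - M_A - M₀  [x>a] with R_A=1/3, M_A=0 = (1/3)·(40/3) - 0 - 5 = -5/9 kN·m
Load 2 — triangular load w₀=16 kN/m (0→w₀ over full span):
  M_2 = 3w₀Lx/20 - w₀L²/30 - w₀x³/(6L) = 3·16·20·(40/3)/20 - 16·20²/30 - 16·(40/3)³/(6·20) = 8960/81 kN·m
Load 3 — point force P=13 kN at a=15 m (b=L-a=5):
  M_3 = Pb²(3a+b)x/L³ - Pab²/L²  [x≤a] = 13·5²·(3·15+5)·(40/3)/20³ - 13·15·5²/20² = 715/48 kN·m
Superposition: M = Σ M_i = 161945/1296 kN·m ≈ 124.957562 kN·m

M(40/3) = 161945/1296 kN·m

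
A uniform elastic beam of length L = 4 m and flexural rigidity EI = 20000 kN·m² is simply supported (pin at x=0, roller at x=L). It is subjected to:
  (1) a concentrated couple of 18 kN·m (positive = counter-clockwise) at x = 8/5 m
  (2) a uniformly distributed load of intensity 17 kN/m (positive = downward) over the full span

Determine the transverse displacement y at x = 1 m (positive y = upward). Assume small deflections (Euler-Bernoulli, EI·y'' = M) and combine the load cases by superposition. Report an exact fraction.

Load 1 — applied couple M₀=18 kN·m at a=8/5 m (b=L-a=12/5):
  y_1 = (M₀x³/(6L)+C₁x)/EI  [x≤a] with C₁=M₀(3b²-L²)/(6L)=24/25 = (18·1³/(6·4)+(24/25)·1)/20000 = 171/2000000 m
Load 2 — uniform load w=17 kN/m over full span:
  y_2 = -wx(L³-2Lx²+x³)/(24EI) = -17·1·(4³-2·4·1²+1³)/(24·20000) = -323/160000 m
Superposition: y = Σ y_i = -7733/4000000 m ≈ -0.001933 m

y(1) = -7733/4000000 m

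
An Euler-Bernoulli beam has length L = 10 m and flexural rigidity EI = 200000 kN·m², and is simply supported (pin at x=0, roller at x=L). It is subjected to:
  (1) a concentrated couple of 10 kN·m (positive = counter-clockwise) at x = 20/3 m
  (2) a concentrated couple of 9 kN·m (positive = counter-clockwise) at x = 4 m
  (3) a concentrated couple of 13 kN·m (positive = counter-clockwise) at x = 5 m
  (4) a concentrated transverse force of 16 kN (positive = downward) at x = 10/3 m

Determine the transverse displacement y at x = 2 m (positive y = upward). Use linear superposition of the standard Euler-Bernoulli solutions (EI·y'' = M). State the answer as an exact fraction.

y(2) = -33971/32400000 m

Load 1 — applied couple M₀=10 kN·m at a=20/3 m (b=L-a=10/3):
  y_1 = (M₀x³/(6L)+C₁x)/EI  [x≤a] with C₁=M₀(3b²-L²)/(6L)=-100/9 = (10·2³/(6·10)+(-100/9)·2)/200000 = -47/450000 m
Load 2 — applied couple M₀=9 kN·m at a=4 m (b=L-a=6):
  y_2 = (M₀x³/(6L)+C₁x)/EI  [x≤a] with C₁=M₀(3b²-L²)/(6L)=6/5 = (9·2³/(6·10)+(6/5)·2)/200000 = 9/500000 m
Load 3 — applied couple M₀=13 kN·m at a=5 m (b=L-a=5):
  y_3 = (M₀x³/(6L)+C₁x)/EI  [x≤a] with C₁=M₀(3b²-L²)/(6L)=-65/12 = (13·2³/(6·10)+(-65/12)·2)/200000 = -91/2000000 m
Load 4 — point force P=16 kN at a=10/3 m (b=L-a=20/3):
  y_4 = -Pbx(L²-b²-x²)/(6LEI)  [x≤a] = -16·(20/3)·2·(10²-(20/3)²-2²)/(6·10·200000) = -232/253125 m
Superposition: y = Σ y_i = -33971/32400000 m ≈ -0.001048 m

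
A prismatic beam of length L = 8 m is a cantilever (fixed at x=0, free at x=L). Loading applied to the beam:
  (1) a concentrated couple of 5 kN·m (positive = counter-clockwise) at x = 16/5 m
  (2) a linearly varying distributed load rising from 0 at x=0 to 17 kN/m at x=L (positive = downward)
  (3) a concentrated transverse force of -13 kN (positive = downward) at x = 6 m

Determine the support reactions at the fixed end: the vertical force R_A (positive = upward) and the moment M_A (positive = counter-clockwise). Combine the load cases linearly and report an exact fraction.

Load 1 — applied couple M₀=5 kN·m at a=16/5 m (b=L-a=24/5):
  R_A = 0 kN
  M_A = -M₀ = -5 kN·m
Load 2 — triangular load w₀=17 kN/m (0→w₀ over full span):
  R_A = w₀L/2 = 17·8/2 = 68 kN
  M_A = w₀L²/3 = 17·8²/3 = 1088/3 kN·m
Load 3 — point force P=-13 kN at a=6 m (b=L-a=2):
  R_A = P = (-13) = -13 kN
  M_A = Pa = (-13)·6 = -78 kN·m
Superposition: R_A = 55 kN, M_A = 839/3 kN·m

R_A = 55 kN, M_A = 839/3 kN·m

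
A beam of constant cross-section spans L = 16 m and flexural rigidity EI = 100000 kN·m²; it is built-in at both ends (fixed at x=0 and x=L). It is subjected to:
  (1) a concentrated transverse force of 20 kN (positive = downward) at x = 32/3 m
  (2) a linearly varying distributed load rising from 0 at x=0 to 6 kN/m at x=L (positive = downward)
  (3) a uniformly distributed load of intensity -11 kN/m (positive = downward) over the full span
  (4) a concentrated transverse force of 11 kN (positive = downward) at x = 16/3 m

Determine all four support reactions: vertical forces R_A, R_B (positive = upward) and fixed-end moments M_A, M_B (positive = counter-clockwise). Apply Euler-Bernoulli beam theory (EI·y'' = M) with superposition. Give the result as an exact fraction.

Load 1 — point force P=20 kN at a=32/3 m (b=L-a=16/3):
  R_A = Pb²(3a+b)/L³ = 20·(16/3)²·(3·(32/3)+(16/3))/16³ = 140/27 kN
  M_A = Pab²/L² = 20·(32/3)·(16/3)²/16² = 640/27 kN·m
  R_B = Pa²(a+3b)/L³ = 20·(32/3)²·((32/3)+3·(16/3))/16³ = 400/27 kN
  M_B = -Pa²b/L² = -20·(32/3)²·(16/3)/16² = -1280/27 kN·m
Load 2 — triangular load w₀=6 kN/m (0→w₀ over full span):
  R_A = 3w₀L/20 = 3·6·16/20 = 72/5 kN
  M_A = w₀L²/30 = 6·16²/30 = 256/5 kN·m
  R_B = 7w₀L/20 = 7·6·16/20 = 168/5 kN
  M_B = -w₀L²/20 = -6·16²/20 = -384/5 kN·m
Load 3 — uniform load w=-11 kN/m over full span:
  R_A = wL/2 = (-11)·16/2 = -88 kN
  M_A = wL²/12 = (-11)·16²/12 = -704/3 kN·m
  R_B = wL/2 = (-11)·16/2 = -88 kN
  M_B = -wL²/12 = -(-11)·16²/12 = 704/3 kN·m
Load 4 — point force P=11 kN at a=16/3 m (b=L-a=32/3):
  R_A = Pb²(3a+b)/L³ = 11·(32/3)²·(3·(16/3)+(32/3))/16³ = 220/27 kN
  M_A = Pab²/L² = 11·(16/3)·(32/3)²/16² = 704/27 kN·m
  R_B = Pa²(a+3b)/L³ = 11·(16/3)²·((16/3)+3·(32/3))/16³ = 77/27 kN
  M_B = -Pa²b/L² = -11·(16/3)²·(32/3)/16² = -352/27 kN·m
Superposition: R_A = -904/15 kN, M_A = -6016/45 kN·m, R_B = -551/15 kN, M_B = 4384/45 kN·m

R_A = -904/15 kN, M_A = -6016/45 kN·m, R_B = -551/15 kN, M_B = 4384/45 kN·m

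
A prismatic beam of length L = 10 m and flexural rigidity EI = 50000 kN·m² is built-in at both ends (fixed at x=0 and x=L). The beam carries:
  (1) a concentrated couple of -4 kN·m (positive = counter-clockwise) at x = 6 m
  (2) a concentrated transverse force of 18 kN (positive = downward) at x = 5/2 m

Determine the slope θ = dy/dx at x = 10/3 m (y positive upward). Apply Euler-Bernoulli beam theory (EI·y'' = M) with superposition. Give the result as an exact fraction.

θ(10/3) = -311/3000000 rad

Load 1 — applied couple M₀=-4 kN·m at a=6 m (b=L-a=4):
  θ_1 = (R_Ax²/2 - M_Ax)/EI  [x≤a] with R_A=-72/125, M_A=-32/25 = ((-72/125)·(10/3)²/2 - (-32/25)·(10/3))/50000 = 1/46875 rad
Load 2 — point force P=18 kN at a=5/2 m (b=L-a=15/2):
  θ_2 = Pa²(L-x)(2bL-(3b+a)(L-x))/(2L³EI)  [x>a] = 18·(5/2)²·(10-(10/3))·(2·(15/2)·10-(3·(15/2)+(5/2))·(10-(10/3)))/(2·10³·50000) = -1/8000 rad
Superposition: θ = Σ θ_i = -311/3000000 rad ≈ -0.000104 rad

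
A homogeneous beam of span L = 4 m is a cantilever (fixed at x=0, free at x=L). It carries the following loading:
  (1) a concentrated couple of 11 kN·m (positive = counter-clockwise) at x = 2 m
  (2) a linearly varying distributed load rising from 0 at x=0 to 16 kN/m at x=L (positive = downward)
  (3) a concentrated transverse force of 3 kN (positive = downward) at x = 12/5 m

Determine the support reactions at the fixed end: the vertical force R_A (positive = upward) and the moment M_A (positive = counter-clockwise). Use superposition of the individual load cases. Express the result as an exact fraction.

R_A = 35 kN, M_A = 1223/15 kN·m

Load 1 — applied couple M₀=11 kN·m at a=2 m (b=L-a=2):
  R_A = 0 kN
  M_A = -M₀ = -11 kN·m
Load 2 — triangular load w₀=16 kN/m (0→w₀ over full span):
  R_A = w₀L/2 = 16·4/2 = 32 kN
  M_A = w₀L²/3 = 16·4²/3 = 256/3 kN·m
Load 3 — point force P=3 kN at a=12/5 m (b=L-a=8/5):
  R_A = P = 3 kN
  M_A = Pa = 3·(12/5) = 36/5 kN·m
Superposition: R_A = 35 kN, M_A = 1223/15 kN·m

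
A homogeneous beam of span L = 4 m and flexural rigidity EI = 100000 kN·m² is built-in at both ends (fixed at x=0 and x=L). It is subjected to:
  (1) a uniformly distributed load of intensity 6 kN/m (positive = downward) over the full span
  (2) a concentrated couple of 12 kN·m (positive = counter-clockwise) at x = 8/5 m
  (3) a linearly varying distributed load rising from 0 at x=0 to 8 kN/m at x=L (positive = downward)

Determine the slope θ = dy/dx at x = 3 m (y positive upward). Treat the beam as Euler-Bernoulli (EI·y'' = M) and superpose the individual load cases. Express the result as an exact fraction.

θ(3) = 337/10000000 rad

Load 1 — uniform load w=6 kN/m over full span:
  θ_1 = -wx(L-x)(L-2x)/(12EI) = -6·3·(4-3)·(4-2·3)/(12·100000) = 3/100000 rad
Load 2 — applied couple M₀=12 kN·m at a=8/5 m (b=L-a=12/5):
  θ_2 = (R_Ax²/2 - M_Ax - M₀(x-a))/EI  [x>a] with R_A=108/25, M_A=36/25 = ((108/25)·3²/2 - (36/25)·3 - 12·(3-(8/5)))/100000 = -21/1250000 rad
Load 3 — triangular load w₀=8 kN/m (0→w₀ over full span):
  θ_3 = -w₀(2x(L-x)(L-2x)(x+2L)+x²(L-x)²)/(120LEI) = -8·(2·3·(4-3)·(4-2·3)·(3+2·4)+3²·(4-3)²)/(120·4·100000) = 41/2000000 rad
Superposition: θ = Σ θ_i = 337/10000000 rad ≈ 0.000034 rad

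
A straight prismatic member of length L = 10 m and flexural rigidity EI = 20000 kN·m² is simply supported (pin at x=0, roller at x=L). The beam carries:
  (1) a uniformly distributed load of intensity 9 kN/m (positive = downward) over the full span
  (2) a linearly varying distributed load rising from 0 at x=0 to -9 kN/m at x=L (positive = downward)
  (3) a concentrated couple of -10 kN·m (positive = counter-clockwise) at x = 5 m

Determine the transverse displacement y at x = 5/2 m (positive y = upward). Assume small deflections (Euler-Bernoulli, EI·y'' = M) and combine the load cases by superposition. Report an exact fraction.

Load 1 — uniform load w=9 kN/m over full span:
  y_1 = -wx(L³-2Lx²+x³)/(24EI) = -9·(5/2)·(10³-2·10·(5/2)²+(5/2)³)/(24·20000) = -171/4096 m
Load 2 — triangular load w₀=-9 kN/m (0→w₀ over full span):
  y_2 = -w₀x(7L⁴-10L²x²+3x⁴)/(360LEI) = -(-9)·(5/2)·(7·10⁴-10·10²·(5/2)²+3·(5/2)⁴)/(360·10·20000) = 327/16384 m
Load 3 — applied couple M₀=-10 kN·m at a=5 m (b=L-a=5):
  y_3 = (M₀x³/(6L)+C₁x)/EI  [x≤a] with C₁=M₀(3b²-L²)/(6L)=25/6 = ((-10)·(5/2)³/(6·10)+(25/6)·(5/2))/20000 = 1/2560 m
Superposition: y = Σ y_i = -1753/81920 m ≈ -0.021399 m

y(5/2) = -1753/81920 m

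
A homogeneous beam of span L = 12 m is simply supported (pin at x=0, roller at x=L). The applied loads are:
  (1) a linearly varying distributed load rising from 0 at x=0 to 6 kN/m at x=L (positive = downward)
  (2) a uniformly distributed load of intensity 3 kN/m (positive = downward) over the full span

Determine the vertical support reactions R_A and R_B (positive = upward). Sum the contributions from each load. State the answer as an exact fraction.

Load 1 — triangular load w₀=6 kN/m (0→w₀ over full span):
  R_A = w₀L/6 = 6·12/6 = 12 kN
  R_B = w₀L/3 = 6·12/3 = 24 kN
Load 2 — uniform load w=3 kN/m over full span:
  R_A = wL/2 = 3·12/2 = 18 kN
  R_B = wL/2 = 3·12/2 = 18 kN
Superposition: R_A = 30 kN, R_B = 42 kN

R_A = 30 kN, R_B = 42 kN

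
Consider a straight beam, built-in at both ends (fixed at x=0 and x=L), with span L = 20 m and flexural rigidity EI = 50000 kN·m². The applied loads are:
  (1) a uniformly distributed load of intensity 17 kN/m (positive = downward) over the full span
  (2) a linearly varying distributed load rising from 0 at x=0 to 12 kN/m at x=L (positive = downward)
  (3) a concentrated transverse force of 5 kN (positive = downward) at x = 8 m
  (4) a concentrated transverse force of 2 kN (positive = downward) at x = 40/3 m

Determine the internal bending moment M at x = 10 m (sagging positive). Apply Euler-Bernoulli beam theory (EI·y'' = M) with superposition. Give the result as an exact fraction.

M(10) = 3542/9 kN·m

Load 1 — uniform load w=17 kN/m over full span:
  M_1 = wLx/2 - wL²/12 - wx²/2 = 17·20·10/2 - 17·20²/12 - 17·10²/2 = 850/3 kN·m
Load 2 — triangular load w₀=12 kN/m (0→w₀ over full span):
  M_2 = 3w₀Lx/20 - w₀L²/30 - w₀x³/(6L) = 3·12·20·10/20 - 12·20²/30 - 12·10³/(6·20) = 100 kN·m
Load 3 — point force P=5 kN at a=8 m (b=L-a=12):
  M_3 = Pa²(a+3b)(L-x)/L³ - Pa²b/L²  [x>a] = 5·8²·(8+3·12)·(20-10)/20³ - 5·8²·12/20² = 8 kN·m
Load 4 — point force P=2 kN at a=40/3 m (b=L-a=20/3):
  M_4 = Pb²(3a+b)x/L³ - Pab²/L²  [x≤a] = 2·(20/3)²·(3·(40/3)+(20/3))·10/20³ - 2·(40/3)·(20/3)²/20² = 20/9 kN·m
Superposition: M = Σ M_i = 3542/9 kN·m ≈ 393.555556 kN·m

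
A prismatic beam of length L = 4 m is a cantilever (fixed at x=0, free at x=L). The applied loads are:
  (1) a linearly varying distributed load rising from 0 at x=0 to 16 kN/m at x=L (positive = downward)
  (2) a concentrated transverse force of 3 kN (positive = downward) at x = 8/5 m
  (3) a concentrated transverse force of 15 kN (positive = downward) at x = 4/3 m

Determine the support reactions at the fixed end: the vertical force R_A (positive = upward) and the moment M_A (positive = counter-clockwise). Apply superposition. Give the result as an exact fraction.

R_A = 50 kN, M_A = 1652/15 kN·m

Load 1 — triangular load w₀=16 kN/m (0→w₀ over full span):
  R_A = w₀L/2 = 16·4/2 = 32 kN
  M_A = w₀L²/3 = 16·4²/3 = 256/3 kN·m
Load 2 — point force P=3 kN at a=8/5 m (b=L-a=12/5):
  R_A = P = 3 kN
  M_A = Pa = 3·(8/5) = 24/5 kN·m
Load 3 — point force P=15 kN at a=4/3 m (b=L-a=8/3):
  R_A = P = 15 kN
  M_A = Pa = 15·(4/3) = 20 kN·m
Superposition: R_A = 50 kN, M_A = 1652/15 kN·m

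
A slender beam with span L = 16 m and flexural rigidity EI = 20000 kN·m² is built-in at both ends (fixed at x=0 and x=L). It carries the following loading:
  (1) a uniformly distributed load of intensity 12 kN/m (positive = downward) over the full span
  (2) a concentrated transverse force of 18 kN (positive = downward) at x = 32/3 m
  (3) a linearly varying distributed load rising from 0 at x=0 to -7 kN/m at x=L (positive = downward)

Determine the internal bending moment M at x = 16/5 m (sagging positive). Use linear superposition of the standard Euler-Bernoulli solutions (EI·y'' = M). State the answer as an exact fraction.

M(16/5) = -3104/375 kN·m

Load 1 — uniform load w=12 kN/m over full span:
  M_1 = wLx/2 - wL²/12 - wx²/2 = 12·16·(16/5)/2 - 12·16²/12 - 12·(16/5)²/2 = -256/25 kN·m
Load 2 — point force P=18 kN at a=32/3 m (b=L-a=16/3):
  M_2 = Pb²(3a+b)x/L³ - Pab²/L²  [x≤a] = 18·(16/3)²·(3·(32/3)+(16/3))·(16/5)/16³ - 18·(32/3)·(16/3)²/16² = -32/5 kN·m
Load 3 — triangular load w₀=-7 kN/m (0→w₀ over full span):
  M_3 = 3w₀Lx/20 - w₀L²/30 - w₀x³/(6L) = 3·(-7)·16·(16/5)/20 - (-7)·16²/30 - (-7)·(16/5)³/(6·16) = 3136/375 kN·m
Superposition: M = Σ M_i = -3104/375 kN·m ≈ -8.277333 kN·m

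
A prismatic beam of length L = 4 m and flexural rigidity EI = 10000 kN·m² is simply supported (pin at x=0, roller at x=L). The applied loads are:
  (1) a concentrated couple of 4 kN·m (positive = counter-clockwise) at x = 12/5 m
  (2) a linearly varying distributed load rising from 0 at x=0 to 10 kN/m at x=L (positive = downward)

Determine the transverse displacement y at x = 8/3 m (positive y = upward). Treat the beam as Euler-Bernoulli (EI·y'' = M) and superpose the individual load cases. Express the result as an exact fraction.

y(8/3) = -17774/11390625 m

Load 1 — applied couple M₀=4 kN·m at a=12/5 m (b=L-a=8/5):
  y_1 = (M₀x³/(6L)-M₀(x-a)²/2+C₁x)/EI  [x>a] with C₁=M₀(3b²-L²)/(6L)=-104/75 = (4·(8/3)³/(6·4)-4·((8/3)-(12/5))²/2+(-104/75)·(8/3))/10000 = -86/1265625 m
Load 2 — triangular load w₀=10 kN/m (0→w₀ over full span):
  y_2 = -w₀x(7L⁴-10L²x²+3x⁴)/(360LEI) = -10·(8/3)·(7·4⁴-10·4²·(8/3)²+3·(8/3)⁴)/(360·4·10000) = -136/91125 m
Superposition: y = Σ y_i = -17774/11390625 m ≈ -0.001560 m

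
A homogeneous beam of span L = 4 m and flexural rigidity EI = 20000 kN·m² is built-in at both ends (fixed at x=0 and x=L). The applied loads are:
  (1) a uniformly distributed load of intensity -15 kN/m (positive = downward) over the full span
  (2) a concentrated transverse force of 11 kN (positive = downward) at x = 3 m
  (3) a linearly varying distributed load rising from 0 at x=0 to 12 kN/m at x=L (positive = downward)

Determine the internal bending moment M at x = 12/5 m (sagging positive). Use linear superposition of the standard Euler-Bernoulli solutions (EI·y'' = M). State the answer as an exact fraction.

Load 1 — uniform load w=-15 kN/m over full span:
  M_1 = wLx/2 - wL²/12 - wx²/2 = (-15)·4·(12/5)/2 - (-15)·4²/12 - (-15)·(12/5)²/2 = -44/5 kN·m
Load 2 — point force P=11 kN at a=3 m (b=L-a=1):
  M_2 = Pb²(3a+b)x/L³ - Pab²/L²  [x≤a] = 11·1²·(3·3+1)·(12/5)/4³ - 11·3·1²/4² = 33/16 kN·m
Load 3 — triangular load w₀=12 kN/m (0→w₀ over full span):
  M_3 = 3w₀Lx/20 - w₀L²/30 - w₀x³/(6L) = 3·12·4·(12/5)/20 - 12·4²/30 - 12·(12/5)³/(6·4) = 496/125 kN·m
Superposition: M = Σ M_i = -5539/2000 kN·m ≈ -2.769500 kN·m

M(12/5) = -5539/2000 kN·m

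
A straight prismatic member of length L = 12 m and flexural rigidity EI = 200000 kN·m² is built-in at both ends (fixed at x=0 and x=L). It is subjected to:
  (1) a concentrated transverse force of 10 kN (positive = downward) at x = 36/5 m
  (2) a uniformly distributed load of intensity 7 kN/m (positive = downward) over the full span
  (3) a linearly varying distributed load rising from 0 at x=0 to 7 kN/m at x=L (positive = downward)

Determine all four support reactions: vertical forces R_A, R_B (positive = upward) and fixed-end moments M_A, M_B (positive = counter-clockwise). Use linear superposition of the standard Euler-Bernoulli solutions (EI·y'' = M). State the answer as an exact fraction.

R_A = 1453/25 kN, M_A = 3228/25 kN·m, R_B = 1947/25 kN, M_B = -3792/25 kN·m

Load 1 — point force P=10 kN at a=36/5 m (b=L-a=24/5):
  R_A = Pb²(3a+b)/L³ = 10·(24/5)²·(3·(36/5)+(24/5))/12³ = 88/25 kN
  M_A = Pab²/L² = 10·(36/5)·(24/5)²/12² = 288/25 kN·m
  R_B = Pa²(a+3b)/L³ = 10·(36/5)²·((36/5)+3·(24/5))/12³ = 162/25 kN
  M_B = -Pa²b/L² = -10·(36/5)²·(24/5)/12² = -432/25 kN·m
Load 2 — uniform load w=7 kN/m over full span:
  R_A = wL/2 = 7·12/2 = 42 kN
  M_A = wL²/12 = 7·12²/12 = 84 kN·m
  R_B = wL/2 = 7·12/2 = 42 kN
  M_B = -wL²/12 = -7·12²/12 = -84 kN·m
Load 3 — triangular load w₀=7 kN/m (0→w₀ over full span):
  R_A = 3w₀L/20 = 3·7·12/20 = 63/5 kN
  M_A = w₀L²/30 = 7·12²/30 = 168/5 kN·m
  R_B = 7w₀L/20 = 7·7·12/20 = 147/5 kN
  M_B = -w₀L²/20 = -7·12²/20 = -252/5 kN·m
Superposition: R_A = 1453/25 kN, M_A = 3228/25 kN·m, R_B = 1947/25 kN, M_B = -3792/25 kN·m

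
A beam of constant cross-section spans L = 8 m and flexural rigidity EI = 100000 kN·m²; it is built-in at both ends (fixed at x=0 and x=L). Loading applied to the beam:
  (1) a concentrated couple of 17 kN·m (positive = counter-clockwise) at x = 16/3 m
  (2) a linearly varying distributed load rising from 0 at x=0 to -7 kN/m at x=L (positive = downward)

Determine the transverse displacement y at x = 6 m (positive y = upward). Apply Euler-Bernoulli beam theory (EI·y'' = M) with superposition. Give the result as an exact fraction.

y(6) = 1739/9000000 m

Load 1 — applied couple M₀=17 kN·m at a=16/3 m (b=L-a=8/3):
  y_1 = (R_Ax³/6 - M_Ax²/2 - M₀(x-a)²/2)/EI  [x>a] with R_A=17/6, M_A=17/3 = ((17/6)·6³/6 - (17/3)·6²/2 - 17·(6-(16/3))²/2)/100000 = -17/450000 m
Load 2 — triangular load w₀=-7 kN/m (0→w₀ over full span):
  y_2 = -w₀x²(L-x)²(x+2L)/(120LEI) = -(-7)·6²·(8-6)²·(6+2·8)/(120·8·100000) = 231/1000000 m
Superposition: y = Σ y_i = 1739/9000000 m ≈ 0.000193 m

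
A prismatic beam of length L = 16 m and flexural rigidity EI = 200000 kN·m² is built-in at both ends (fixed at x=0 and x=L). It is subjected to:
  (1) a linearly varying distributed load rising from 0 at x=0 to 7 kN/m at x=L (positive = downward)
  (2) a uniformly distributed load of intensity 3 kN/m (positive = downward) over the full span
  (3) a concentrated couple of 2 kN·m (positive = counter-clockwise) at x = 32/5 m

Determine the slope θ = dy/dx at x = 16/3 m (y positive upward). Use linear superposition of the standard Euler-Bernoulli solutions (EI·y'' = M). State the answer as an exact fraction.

θ(16/3) = -32077/37968750 rad

Load 1 — triangular load w₀=7 kN/m (0→w₀ over full span):
  θ_1 = -w₀(2x(L-x)(L-2x)(x+2L)+x²(L-x)²)/(120LEI) = -7·(2·(16/3)·(16-(16/3))·(16-2·(16/3))·((16/3)+2·16)+(16/3)²·(16-(16/3))²)/(120·16·200000) = -1792/3796875 rad
Load 2 — uniform load w=3 kN/m over full span:
  θ_2 = -wx(L-x)(L-2x)/(12EI) = -3·(16/3)·(16-(16/3))·(16-2·(16/3))/(12·200000) = -32/84375 rad
Load 3 — applied couple M₀=2 kN·m at a=32/5 m (b=L-a=48/5):
  θ_3 = (R_Ax²/2 - M_Ax)/EI  [x≤a] with R_A=9/50, M_A=6/25 = ((9/50)·(16/3)²/2 - (6/25)·(16/3))/200000 = 1/156250 rad
Superposition: θ = Σ θ_i = -32077/37968750 rad ≈ -0.000845 rad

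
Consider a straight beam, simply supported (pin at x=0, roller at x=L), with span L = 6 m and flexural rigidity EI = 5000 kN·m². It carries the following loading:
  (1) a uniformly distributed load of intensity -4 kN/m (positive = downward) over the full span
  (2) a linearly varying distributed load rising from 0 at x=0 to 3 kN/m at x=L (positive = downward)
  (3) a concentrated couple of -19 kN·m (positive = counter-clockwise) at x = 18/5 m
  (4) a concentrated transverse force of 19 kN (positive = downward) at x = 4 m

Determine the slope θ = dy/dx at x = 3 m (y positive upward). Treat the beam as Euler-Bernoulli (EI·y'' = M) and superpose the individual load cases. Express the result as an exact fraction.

Load 1 — uniform load w=-4 kN/m over full span:
  θ_1 = -w(L³-6Lx²+4x³)/(24EI) = -(-4)·(6³-6·6·3²+4·3³)/(24·5000) = 0 rad
Load 2 — triangular load w₀=3 kN/m (0→w₀ over full span):
  θ_2 = -w₀(7L⁴-30L²x²+15x⁴)/(360LEI) = -3·(7·6⁴-30·6²·3²+15·3⁴)/(360·6·5000) = -63/400000 rad
Load 3 — applied couple M₀=-19 kN·m at a=18/5 m (b=L-a=12/5):
  θ_3 = (M₀x²/(2L)+C₁)/EI  [x≤a] with C₁=M₀(3b²-L²)/(6L)=247/25 = ((-19)·3²/(2·6)+(247/25))/5000 = -437/500000 rad
Load 4 — point force P=19 kN at a=4 m (b=L-a=2):
  θ_4 = -Pb(L²-b²-3x²)/(6LEI)  [x≤a] = -19·2·(6²-2²-3·3²)/(6·6·5000) = -19/18000 rad
Superposition: θ = Σ θ_i = -37567/18000000 rad ≈ -0.002087 rad

θ(3) = -37567/18000000 rad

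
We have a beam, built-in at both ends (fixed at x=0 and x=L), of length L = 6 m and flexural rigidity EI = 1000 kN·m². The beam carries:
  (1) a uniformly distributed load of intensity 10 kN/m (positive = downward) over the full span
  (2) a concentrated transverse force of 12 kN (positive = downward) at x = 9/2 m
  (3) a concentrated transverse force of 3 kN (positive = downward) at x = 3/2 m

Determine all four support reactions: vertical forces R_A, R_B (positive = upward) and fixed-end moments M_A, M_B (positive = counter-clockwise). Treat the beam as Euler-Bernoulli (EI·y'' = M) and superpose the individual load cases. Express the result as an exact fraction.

Load 1 — uniform load w=10 kN/m over full span:
  R_A = wL/2 = 10·6/2 = 30 kN
  M_A = wL²/12 = 10·6²/12 = 30 kN·m
  R_B = wL/2 = 10·6/2 = 30 kN
  M_B = -wL²/12 = -10·6²/12 = -30 kN·m
Load 2 — point force P=12 kN at a=9/2 m (b=L-a=3/2):
  R_A = Pb²(3a+b)/L³ = 12·(3/2)²·(3·(9/2)+(3/2))/6³ = 15/8 kN
  M_A = Pab²/L² = 12·(9/2)·(3/2)²/6² = 27/8 kN·m
  R_B = Pa²(a+3b)/L³ = 12·(9/2)²·((9/2)+3·(3/2))/6³ = 81/8 kN
  M_B = -Pa²b/L² = -12·(9/2)²·(3/2)/6² = -81/8 kN·m
Load 3 — point force P=3 kN at a=3/2 m (b=L-a=9/2):
  R_A = Pb²(3a+b)/L³ = 3·(9/2)²·(3·(3/2)+(9/2))/6³ = 81/32 kN
  M_A = Pab²/L² = 3·(3/2)·(9/2)²/6² = 81/32 kN·m
  R_B = Pa²(a+3b)/L³ = 3·(3/2)²·((3/2)+3·(9/2))/6³ = 15/32 kN
  M_B = -Pa²b/L² = -3·(3/2)²·(9/2)/6² = -27/32 kN·m
Superposition: R_A = 1101/32 kN, M_A = 1149/32 kN·m, R_B = 1299/32 kN, M_B = -1311/32 kN·m

R_A = 1101/32 kN, M_A = 1149/32 kN·m, R_B = 1299/32 kN, M_B = -1311/32 kN·m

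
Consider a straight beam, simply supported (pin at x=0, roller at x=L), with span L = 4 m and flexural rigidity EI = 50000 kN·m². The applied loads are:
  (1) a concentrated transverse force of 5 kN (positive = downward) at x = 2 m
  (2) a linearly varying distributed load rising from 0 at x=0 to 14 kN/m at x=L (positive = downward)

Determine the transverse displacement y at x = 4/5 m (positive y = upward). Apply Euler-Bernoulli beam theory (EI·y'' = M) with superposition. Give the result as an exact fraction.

Load 1 — point force P=5 kN at a=2 m (b=L-a=2):
  y_1 = -Pbx(L²-b²-x²)/(6LEI)  [x≤a] = -5·2·(4/5)·(4²-2²-(4/5)²)/(6·4·50000) = -71/937500 m
Load 2 — triangular load w₀=14 kN/m (0→w₀ over full span):
  y_2 = -w₀x(7L⁴-10L²x²+3x⁴)/(360LEI) = -14·(4/5)·(7·4⁴-10·4²·(4/5)²+3·(4/5)⁴)/(360·4·50000) = -38528/146484375 m
Superposition: y = Σ y_i = -198487/585937500 m ≈ -0.000339 m

y(4/5) = -198487/585937500 m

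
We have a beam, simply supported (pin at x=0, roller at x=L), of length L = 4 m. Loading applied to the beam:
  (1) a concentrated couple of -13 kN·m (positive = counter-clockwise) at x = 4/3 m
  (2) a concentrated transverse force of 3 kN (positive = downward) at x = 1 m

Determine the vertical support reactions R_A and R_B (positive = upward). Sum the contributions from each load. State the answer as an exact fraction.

R_A = -1 kN, R_B = 4 kN

Load 1 — applied couple M₀=-13 kN·m at a=4/3 m (b=L-a=8/3):
  R_A = M₀/L = (-13)/4 = -13/4 kN
  R_B = -M₀/L = -(-13)/4 = 13/4 kN
Load 2 — point force P=3 kN at a=1 m (b=L-a=3):
  R_A = Pb/L = 3·3/4 = 9/4 kN
  R_B = Pa/L = 3·1/4 = 3/4 kN
Superposition: R_A = -1 kN, R_B = 4 kN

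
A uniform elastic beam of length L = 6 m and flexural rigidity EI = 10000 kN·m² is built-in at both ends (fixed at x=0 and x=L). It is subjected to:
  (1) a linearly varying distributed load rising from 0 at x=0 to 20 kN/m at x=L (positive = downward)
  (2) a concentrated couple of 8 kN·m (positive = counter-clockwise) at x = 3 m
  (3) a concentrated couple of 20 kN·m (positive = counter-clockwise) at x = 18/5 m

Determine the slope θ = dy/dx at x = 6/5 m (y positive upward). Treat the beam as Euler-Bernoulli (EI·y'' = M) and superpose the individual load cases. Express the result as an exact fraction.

Load 1 — triangular load w₀=20 kN/m (0→w₀ over full span):
  θ_1 = -w₀(2x(L-x)(L-2x)(x+2L)+x²(L-x)²)/(120LEI) = -20·(2·(6/5)·(6-(6/5))·(6-2·(6/5))·((6/5)+2·6)+(6/5)²·(6-(6/5))²)/(120·6·10000) = -126/78125 rad
Load 2 — applied couple M₀=8 kN·m at a=3 m (b=L-a=3):
  θ_2 = (R_Ax²/2 - M_Ax)/EI  [x≤a] with R_A=2, M_A=2 = (2·(6/5)²/2 - 2·(6/5))/10000 = -3/31250 rad
Load 3 — applied couple M₀=20 kN·m at a=18/5 m (b=L-a=12/5):
  θ_3 = (R_Ax²/2 - M_Ax)/EI  [x≤a] with R_A=24/5, M_A=32/5 = ((24/5)·(6/5)²/2 - (32/5)·(6/5))/10000 = -33/78125 rad
Superposition: θ = Σ θ_i = -333/156250 rad ≈ -0.002131 rad

θ(6/5) = -333/156250 rad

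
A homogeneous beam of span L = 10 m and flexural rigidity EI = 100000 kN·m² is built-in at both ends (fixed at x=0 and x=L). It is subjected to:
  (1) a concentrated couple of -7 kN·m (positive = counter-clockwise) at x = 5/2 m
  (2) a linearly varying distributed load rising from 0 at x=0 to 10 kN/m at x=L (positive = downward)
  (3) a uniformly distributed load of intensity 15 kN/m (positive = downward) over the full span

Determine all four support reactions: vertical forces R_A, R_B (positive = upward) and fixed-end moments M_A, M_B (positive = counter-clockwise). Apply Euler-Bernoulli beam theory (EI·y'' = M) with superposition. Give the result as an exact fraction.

R_A = 7137/80 kN, M_A = 7663/48 kN·m, R_B = 8863/80 kN, M_B = -2835/16 kN·m

Load 1 — applied couple M₀=-7 kN·m at a=5/2 m (b=L-a=15/2):
  R_A = 6M₀ab/L³ = 6·(-7)·(5/2)·(15/2)/10³ = -63/80 kN
  M_A = M₀b(2a-b)/L² = (-7)·(15/2)·(2·(5/2)-(15/2))/10² = 21/16 kN·m
  R_B = -6M₀ab/L³ = -6·(-7)·(5/2)·(15/2)/10³ = 63/80 kN
  M_B = M₀a(2b-a)/L² = (-7)·(5/2)·(2·(15/2)-(5/2))/10² = -35/16 kN·m
Load 2 — triangular load w₀=10 kN/m (0→w₀ over full span):
  R_A = 3w₀L/20 = 3·10·10/20 = 15 kN
  M_A = w₀L²/30 = 10·10²/30 = 100/3 kN·m
  R_B = 7w₀L/20 = 7·10·10/20 = 35 kN
  M_B = -w₀L²/20 = -10·10²/20 = -50 kN·m
Load 3 — uniform load w=15 kN/m over full span:
  R_A = wL/2 = 15·10/2 = 75 kN
  M_A = wL²/12 = 15·10²/12 = 125 kN·m
  R_B = wL/2 = 15·10/2 = 75 kN
  M_B = -wL²/12 = -15·10²/12 = -125 kN·m
Superposition: R_A = 7137/80 kN, M_A = 7663/48 kN·m, R_B = 8863/80 kN, M_B = -2835/16 kN·m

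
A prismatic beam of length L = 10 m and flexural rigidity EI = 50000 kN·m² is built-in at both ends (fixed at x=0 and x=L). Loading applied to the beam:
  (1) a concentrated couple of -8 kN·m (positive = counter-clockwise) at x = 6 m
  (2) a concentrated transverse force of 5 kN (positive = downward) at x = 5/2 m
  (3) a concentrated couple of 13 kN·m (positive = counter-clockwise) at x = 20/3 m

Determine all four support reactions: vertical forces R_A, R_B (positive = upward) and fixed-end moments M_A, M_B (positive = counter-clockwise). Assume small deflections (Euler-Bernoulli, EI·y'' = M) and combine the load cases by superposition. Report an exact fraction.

Load 1 — applied couple M₀=-8 kN·m at a=6 m (b=L-a=4):
  R_A = 6M₀ab/L³ = 6·(-8)·6·4/10³ = -144/125 kN
  M_A = M₀b(2a-b)/L² = (-8)·4·(2·6-4)/10² = -64/25 kN·m
  R_B = -6M₀ab/L³ = -6·(-8)·6·4/10³ = 144/125 kN
  M_B = M₀a(2b-a)/L² = (-8)·6·(2·4-6)/10² = -24/25 kN·m
Load 2 — point force P=5 kN at a=5/2 m (b=L-a=15/2):
  R_A = Pb²(3a+b)/L³ = 5·(15/2)²·(3·(5/2)+(15/2))/10³ = 135/32 kN
  M_A = Pab²/L² = 5·(5/2)·(15/2)²/10² = 225/32 kN·m
  R_B = Pa²(a+3b)/L³ = 5·(5/2)²·((5/2)+3·(15/2))/10³ = 25/32 kN
  M_B = -Pa²b/L² = -5·(5/2)²·(15/2)/10² = -75/32 kN·m
Load 3 — applied couple M₀=13 kN·m at a=20/3 m (b=L-a=10/3):
  R_A = 6M₀ab/L³ = 6·13·(20/3)·(10/3)/10³ = 26/15 kN
  M_A = M₀b(2a-b)/L² = 13·(10/3)·(2·(20/3)-(10/3))/10² = 13/3 kN·m
  R_B = -6M₀ab/L³ = -6·13·(20/3)·(10/3)/10³ = -26/15 kN
  M_B = M₀a(2b-a)/L² = 13·(20/3)·(2·(10/3)-(20/3))/10² = 0 kN·m
Superposition: R_A = 57601/12000 kN, M_A = 21131/2400 kN·m, R_B = 2399/12000 kN, M_B = -2643/800 kN·m

R_A = 57601/12000 kN, M_A = 21131/2400 kN·m, R_B = 2399/12000 kN, M_B = -2643/800 kN·m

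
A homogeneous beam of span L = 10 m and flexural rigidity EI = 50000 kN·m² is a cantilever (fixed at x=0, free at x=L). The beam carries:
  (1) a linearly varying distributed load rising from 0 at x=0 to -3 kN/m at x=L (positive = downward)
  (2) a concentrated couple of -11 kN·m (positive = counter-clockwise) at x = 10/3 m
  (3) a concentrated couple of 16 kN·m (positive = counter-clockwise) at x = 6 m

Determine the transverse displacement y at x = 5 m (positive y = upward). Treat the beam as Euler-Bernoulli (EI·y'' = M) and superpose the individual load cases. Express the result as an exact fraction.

y(5) = 5893/288000 m

Load 1 — triangular load w₀=-3 kN/m (0→w₀ over full span):
  y_1 = (w₀Lx³/12-w₀L²x²/6-w₀x⁵/(120L))/EI = ((-3)·10·5³/12-(-3)·10²·5²/6-(-3)·5⁵/(120·10))/50000 = 121/6400 m
Load 2 — applied couple M₀=-11 kN·m at a=10/3 m (b=L-a=20/3):
  y_2 = M₀a(2x-a)/(2EI)  [x>a] = (-11)·(10/3)·(2·5-(10/3))/(2·50000) = -11/4500 m
Load 3 — applied couple M₀=16 kN·m at a=6 m (b=L-a=4):
  y_3 = M₀x²/(2EI)  [x≤a] = 16·5²/(2·50000) = 1/250 m
Superposition: y = Σ y_i = 5893/288000 m ≈ 0.020462 m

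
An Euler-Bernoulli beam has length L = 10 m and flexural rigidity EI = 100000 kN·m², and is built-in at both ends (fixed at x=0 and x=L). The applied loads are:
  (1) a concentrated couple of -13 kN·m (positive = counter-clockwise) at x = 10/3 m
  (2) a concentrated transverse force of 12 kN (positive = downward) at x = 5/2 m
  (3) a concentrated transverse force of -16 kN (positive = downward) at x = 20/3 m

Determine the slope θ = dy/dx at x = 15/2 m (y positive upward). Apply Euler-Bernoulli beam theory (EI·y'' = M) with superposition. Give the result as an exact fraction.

θ(15/2) = -991/11520000 rad

Load 1 — applied couple M₀=-13 kN·m at a=10/3 m (b=L-a=20/3):
  θ_1 = (R_Ax²/2 - M_Ax - M₀(x-a))/EI  [x>a] with R_A=-26/15, M_A=0 = ((-26/15)·(15/2)²/2 - 0·(15/2) - (-13)·((15/2)-(10/3)))/100000 = 13/240000 rad
Load 2 — point force P=12 kN at a=5/2 m (b=L-a=15/2):
  θ_2 = Pa²(L-x)(2bL-(3b+a)(L-x))/(2L³EI)  [x>a] = 12·(5/2)²·(10-(15/2))·(2·(15/2)·10-(3·(15/2)+(5/2))·(10-(15/2)))/(2·10³·100000) = 21/256000 rad
Load 3 — point force P=-16 kN at a=20/3 m (b=L-a=10/3):
  θ_3 = Pa²(L-x)(2bL-(3b+a)(L-x))/(2L³EI)  [x>a] = (-16)·(20/3)²·(10-(15/2))·(2·(10/3)·10-(3·(10/3)+(20/3))·(10-(15/2)))/(2·10³·100000) = -1/4500 rad
Superposition: θ = Σ θ_i = -991/11520000 rad ≈ -0.000086 rad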